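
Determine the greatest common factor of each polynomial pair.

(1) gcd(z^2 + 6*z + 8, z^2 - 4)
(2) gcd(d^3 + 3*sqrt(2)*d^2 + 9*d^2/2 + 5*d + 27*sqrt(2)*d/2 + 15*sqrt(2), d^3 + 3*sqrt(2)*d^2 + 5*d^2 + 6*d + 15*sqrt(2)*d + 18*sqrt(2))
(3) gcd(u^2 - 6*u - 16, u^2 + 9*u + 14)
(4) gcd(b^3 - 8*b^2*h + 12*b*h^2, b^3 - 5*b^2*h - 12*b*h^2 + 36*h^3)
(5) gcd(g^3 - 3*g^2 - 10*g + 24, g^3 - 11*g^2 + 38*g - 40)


(1) = z + 2
(2) = d^2 + d*(2 + 3*sqrt(2)) + 6*sqrt(2)
(3) = u + 2
(4) = b^2 - 8*b*h + 12*h^2
(5) = g^2 - 6*g + 8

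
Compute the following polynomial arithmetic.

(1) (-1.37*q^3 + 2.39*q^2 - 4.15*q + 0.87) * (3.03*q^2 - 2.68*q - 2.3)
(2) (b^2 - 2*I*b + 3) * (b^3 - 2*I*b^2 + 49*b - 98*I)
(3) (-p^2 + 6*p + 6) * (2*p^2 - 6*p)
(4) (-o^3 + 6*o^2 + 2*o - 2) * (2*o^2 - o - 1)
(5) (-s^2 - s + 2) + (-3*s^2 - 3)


(1) = -4.1511*q^5 + 10.9133*q^4 - 15.8287*q^3 + 8.2611*q^2 + 7.2134*q - 2.001
(2) = b^5 - 4*I*b^4 + 48*b^3 - 202*I*b^2 - 49*b - 294*I
(3) = -2*p^4 + 18*p^3 - 24*p^2 - 36*p
(4) = -2*o^5 + 13*o^4 - o^3 - 12*o^2 + 2
(5) = -4*s^2 - s - 1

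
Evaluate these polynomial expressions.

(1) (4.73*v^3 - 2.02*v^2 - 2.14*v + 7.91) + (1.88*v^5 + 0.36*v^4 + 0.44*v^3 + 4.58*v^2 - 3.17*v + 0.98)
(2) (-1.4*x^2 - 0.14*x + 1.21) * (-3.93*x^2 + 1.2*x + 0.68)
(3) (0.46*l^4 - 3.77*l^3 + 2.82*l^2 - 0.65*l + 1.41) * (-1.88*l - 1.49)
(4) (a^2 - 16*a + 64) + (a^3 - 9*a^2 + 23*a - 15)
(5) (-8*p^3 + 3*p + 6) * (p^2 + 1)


(1) = 1.88*v^5 + 0.36*v^4 + 5.17*v^3 + 2.56*v^2 - 5.31*v + 8.89
(2) = 5.502*x^4 - 1.1298*x^3 - 5.8753*x^2 + 1.3568*x + 0.8228
(3) = -0.8648*l^5 + 6.4022*l^4 + 0.3157*l^3 - 2.9798*l^2 - 1.6823*l - 2.1009
(4) = a^3 - 8*a^2 + 7*a + 49
(5) = -8*p^5 - 5*p^3 + 6*p^2 + 3*p + 6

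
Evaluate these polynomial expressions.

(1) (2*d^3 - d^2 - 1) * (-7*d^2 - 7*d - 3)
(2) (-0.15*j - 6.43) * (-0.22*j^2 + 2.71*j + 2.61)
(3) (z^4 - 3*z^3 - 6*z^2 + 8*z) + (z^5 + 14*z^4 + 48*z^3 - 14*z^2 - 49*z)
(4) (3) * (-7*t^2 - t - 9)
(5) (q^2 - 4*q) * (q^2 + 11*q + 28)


(1) = -14*d^5 - 7*d^4 + d^3 + 10*d^2 + 7*d + 3
(2) = 0.033*j^3 + 1.0081*j^2 - 17.8168*j - 16.7823
(3) = z^5 + 15*z^4 + 45*z^3 - 20*z^2 - 41*z
(4) = -21*t^2 - 3*t - 27
(5) = q^4 + 7*q^3 - 16*q^2 - 112*q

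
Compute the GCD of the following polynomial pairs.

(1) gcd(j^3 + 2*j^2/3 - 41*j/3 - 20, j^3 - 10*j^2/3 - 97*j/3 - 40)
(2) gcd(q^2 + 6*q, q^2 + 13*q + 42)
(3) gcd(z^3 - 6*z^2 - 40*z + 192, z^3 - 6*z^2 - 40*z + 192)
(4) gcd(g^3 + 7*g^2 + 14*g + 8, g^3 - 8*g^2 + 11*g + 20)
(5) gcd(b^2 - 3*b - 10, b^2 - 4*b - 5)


(1) = j^2 + 14*j/3 + 5
(2) = q + 6
(3) = z^3 - 6*z^2 - 40*z + 192
(4) = gcd((g + 1)*(g + 2)*(g + 4), (g - 5)*(g - 4)*(g + 1)) = g + 1
(5) = b - 5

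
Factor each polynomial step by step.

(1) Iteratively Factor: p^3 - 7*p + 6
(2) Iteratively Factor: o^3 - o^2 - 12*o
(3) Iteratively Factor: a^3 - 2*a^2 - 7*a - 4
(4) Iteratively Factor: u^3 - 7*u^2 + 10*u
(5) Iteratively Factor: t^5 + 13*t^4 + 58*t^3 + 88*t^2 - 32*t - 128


(1) = (p - 2)*(p^2 + 2*p - 3) = (p - 2)*(p + 3)*(p - 1)
(2) = (o)*(o^2 - o - 12) = o*(o + 3)*(o - 4)
(3) = (a + 1)*(a^2 - 3*a - 4) = (a + 1)^2*(a - 4)
(4) = (u - 2)*(u^2 - 5*u) = (u - 5)*(u - 2)*(u)
(5) = (t + 4)*(t^4 + 9*t^3 + 22*t^2 - 32) = (t + 4)^2*(t^3 + 5*t^2 + 2*t - 8) = (t - 1)*(t + 4)^2*(t^2 + 6*t + 8) = (t - 1)*(t + 4)^3*(t + 2)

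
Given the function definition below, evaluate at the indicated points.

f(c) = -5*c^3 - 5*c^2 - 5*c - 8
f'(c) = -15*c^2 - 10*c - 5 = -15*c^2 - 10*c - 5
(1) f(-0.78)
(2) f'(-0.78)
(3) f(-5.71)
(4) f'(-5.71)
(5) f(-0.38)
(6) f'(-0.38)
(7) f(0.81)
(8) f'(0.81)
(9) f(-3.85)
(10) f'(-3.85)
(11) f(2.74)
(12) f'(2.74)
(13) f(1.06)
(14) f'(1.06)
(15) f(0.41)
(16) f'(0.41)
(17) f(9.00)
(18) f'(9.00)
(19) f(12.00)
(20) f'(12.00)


(1) = -4.77
(2) = -6.33
(3) = 788.38
(4) = -436.96
(5) = -6.55
(6) = -3.37
(7) = -17.99
(8) = -22.94
(9) = 222.47
(10) = -188.84
(11) = -162.09
(12) = -145.01
(13) = -24.87
(14) = -32.45
(15) = -11.24
(16) = -11.62
(17) = -4103.00
(18) = -1310.00
(19) = -9428.00
(20) = -2285.00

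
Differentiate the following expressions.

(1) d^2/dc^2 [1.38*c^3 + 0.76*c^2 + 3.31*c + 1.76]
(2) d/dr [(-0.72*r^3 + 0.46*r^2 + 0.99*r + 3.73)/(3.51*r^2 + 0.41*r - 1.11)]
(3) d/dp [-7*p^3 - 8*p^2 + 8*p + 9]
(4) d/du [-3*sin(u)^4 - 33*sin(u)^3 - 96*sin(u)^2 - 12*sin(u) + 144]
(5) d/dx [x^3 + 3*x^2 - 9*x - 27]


(1) = 8.28*c + 1.52
(2) = (-2.5272*r^4 - 0.5904*r^3 - 0.8887*r^2 - 27.2058*r - 2.6282)/(12.3201*r^4 + 2.8782*r^3 - 7.6241*r^2 - 0.9102*r + 1.2321)
(3) = -21*p^2 - 16*p + 8
(4) = 3*(-67*sin(u) + sin(3*u) + 33*cos(u)^2 - 37)*cos(u)
(5) = 3*x^2 + 6*x - 9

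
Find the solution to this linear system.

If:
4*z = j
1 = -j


Then:
j = -1
z = -1/4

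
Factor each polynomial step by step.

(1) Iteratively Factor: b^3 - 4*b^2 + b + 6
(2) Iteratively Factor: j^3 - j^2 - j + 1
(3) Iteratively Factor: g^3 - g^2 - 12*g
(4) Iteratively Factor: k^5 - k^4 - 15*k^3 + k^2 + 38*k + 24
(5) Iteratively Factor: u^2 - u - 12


(1) = (b + 1)*(b^2 - 5*b + 6) = (b - 3)*(b + 1)*(b - 2)
(2) = (j - 1)*(j^2 - 1) = (j - 1)^2*(j + 1)
(3) = (g - 4)*(g^2 + 3*g) = (g - 4)*(g + 3)*(g)
(4) = (k + 3)*(k^4 - 4*k^3 - 3*k^2 + 10*k + 8) = (k + 1)*(k + 3)*(k^3 - 5*k^2 + 2*k + 8) = (k + 1)^2*(k + 3)*(k^2 - 6*k + 8) = (k - 2)*(k + 1)^2*(k + 3)*(k - 4)
(5) = (u - 4)*(u + 3)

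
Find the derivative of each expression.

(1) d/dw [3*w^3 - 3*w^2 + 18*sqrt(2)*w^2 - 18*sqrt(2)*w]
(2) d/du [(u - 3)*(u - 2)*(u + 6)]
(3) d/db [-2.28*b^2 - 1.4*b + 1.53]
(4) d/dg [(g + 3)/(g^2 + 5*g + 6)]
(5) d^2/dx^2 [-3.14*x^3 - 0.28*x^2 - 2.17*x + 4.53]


(1) = 9*w^2 - 6*w + 36*sqrt(2)*w - 18*sqrt(2)
(2) = 3*u^2 + 2*u - 24
(3) = -4.56*b - 1.4
(4) = -1/(g^2 + 4*g + 4)
(5) = -18.84*x - 0.56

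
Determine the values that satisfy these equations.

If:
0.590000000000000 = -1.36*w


Then:
w = -0.43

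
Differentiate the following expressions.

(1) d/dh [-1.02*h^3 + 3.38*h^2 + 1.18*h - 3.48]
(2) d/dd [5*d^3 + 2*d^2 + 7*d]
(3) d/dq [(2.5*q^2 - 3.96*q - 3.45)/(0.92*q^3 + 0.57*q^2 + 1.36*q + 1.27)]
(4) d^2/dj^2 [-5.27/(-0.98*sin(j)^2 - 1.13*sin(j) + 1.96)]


(1) = -3.06*h^2 + 6.76*h + 1.18
(2) = 15*d^2 + 4*d + 7
(3) = (-2.3*q^4 + 7.2864*q^3 + 15.1792*q^2 + 10.283*q - 0.3372)/(0.8464*q^6 + 1.0488*q^5 + 2.8273*q^4 + 3.8872*q^3 + 3.2974*q^2 + 3.4544*q + 1.6129)
(4) = (-20.245232*sin(j)^4 - 17.507994*sin(j)^3 - 16.851879*sin(j)^2 + 23.343992*sin(j) + 33.703758)/(0.98*sin(j)^2 + 1.13*sin(j) - 1.96)^3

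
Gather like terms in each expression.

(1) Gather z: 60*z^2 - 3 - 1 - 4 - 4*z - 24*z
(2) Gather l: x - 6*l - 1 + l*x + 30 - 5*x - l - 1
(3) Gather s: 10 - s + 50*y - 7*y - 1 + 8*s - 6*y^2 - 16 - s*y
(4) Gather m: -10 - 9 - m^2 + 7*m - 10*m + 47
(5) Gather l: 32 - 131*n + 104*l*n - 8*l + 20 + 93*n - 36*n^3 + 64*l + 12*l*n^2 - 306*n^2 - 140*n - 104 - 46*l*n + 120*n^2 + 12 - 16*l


(1) = 60*z^2 - 28*z - 8
(2) = l*(x - 7) - 4*x + 28
(3) = s*(7 - y) - 6*y^2 + 43*y - 7
(4) = -m^2 - 3*m + 28
(5) = l*(12*n^2 + 58*n + 40) - 36*n^3 - 186*n^2 - 178*n - 40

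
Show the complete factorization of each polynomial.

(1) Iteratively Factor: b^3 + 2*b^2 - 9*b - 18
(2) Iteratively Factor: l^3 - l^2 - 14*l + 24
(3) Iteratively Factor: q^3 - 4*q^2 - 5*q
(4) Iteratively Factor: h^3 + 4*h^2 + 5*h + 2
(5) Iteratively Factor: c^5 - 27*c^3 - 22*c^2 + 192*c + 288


(1) = (b + 2)*(b^2 - 9) = (b + 2)*(b + 3)*(b - 3)
(2) = (l - 2)*(l^2 + l - 12) = (l - 3)*(l - 2)*(l + 4)
(3) = (q)*(q^2 - 4*q - 5) = q*(q + 1)*(q - 5)
(4) = (h + 1)*(h^2 + 3*h + 2) = (h + 1)*(h + 2)*(h + 1)
(5) = (c - 4)*(c^4 + 4*c^3 - 11*c^2 - 66*c - 72) = (c - 4)*(c + 2)*(c^3 + 2*c^2 - 15*c - 36) = (c - 4)*(c + 2)*(c + 3)*(c^2 - c - 12) = (c - 4)^2*(c + 2)*(c + 3)*(c + 3)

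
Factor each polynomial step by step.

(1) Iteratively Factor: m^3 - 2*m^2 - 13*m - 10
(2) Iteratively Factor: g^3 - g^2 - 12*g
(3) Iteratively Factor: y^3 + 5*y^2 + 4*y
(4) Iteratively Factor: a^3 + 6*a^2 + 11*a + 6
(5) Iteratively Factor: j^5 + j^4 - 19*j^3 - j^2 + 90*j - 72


(1) = (m - 5)*(m^2 + 3*m + 2) = (m - 5)*(m + 1)*(m + 2)
(2) = (g)*(g^2 - g - 12) = g*(g - 4)*(g + 3)
(3) = (y)*(y^2 + 5*y + 4) = y*(y + 1)*(y + 4)
(4) = (a + 3)*(a^2 + 3*a + 2) = (a + 1)*(a + 3)*(a + 2)
(5) = (j - 2)*(j^4 + 3*j^3 - 13*j^2 - 27*j + 36) = (j - 2)*(j + 3)*(j^3 - 13*j + 12) = (j - 2)*(j - 1)*(j + 3)*(j^2 + j - 12) = (j - 2)*(j - 1)*(j + 3)*(j + 4)*(j - 3)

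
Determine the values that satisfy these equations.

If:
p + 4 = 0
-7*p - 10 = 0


Then:
No Solution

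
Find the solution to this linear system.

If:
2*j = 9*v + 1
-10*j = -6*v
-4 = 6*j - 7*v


Then:
No Solution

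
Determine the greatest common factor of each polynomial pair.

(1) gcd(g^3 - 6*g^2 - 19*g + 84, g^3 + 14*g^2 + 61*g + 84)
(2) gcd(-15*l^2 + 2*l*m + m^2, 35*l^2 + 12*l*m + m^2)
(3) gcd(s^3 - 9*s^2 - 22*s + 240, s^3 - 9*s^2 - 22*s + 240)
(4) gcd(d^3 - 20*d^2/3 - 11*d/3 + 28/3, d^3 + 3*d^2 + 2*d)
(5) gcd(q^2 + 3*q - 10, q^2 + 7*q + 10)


(1) = g + 4
(2) = gcd((-3*l + m)*(5*l + m), (5*l + m)*(7*l + m)) = 5*l + m
(3) = gcd((s - 8)*(s - 6)*(s + 5), (s - 8)*(s - 6)*(s + 5)) = s^3 - 9*s^2 - 22*s + 240
(4) = gcd((d - 7)*(d - 1)*(d + 4/3), d*(d + 1)*(d + 2)) = 1
(5) = gcd((q - 2)*(q + 5), (q + 2)*(q + 5)) = q + 5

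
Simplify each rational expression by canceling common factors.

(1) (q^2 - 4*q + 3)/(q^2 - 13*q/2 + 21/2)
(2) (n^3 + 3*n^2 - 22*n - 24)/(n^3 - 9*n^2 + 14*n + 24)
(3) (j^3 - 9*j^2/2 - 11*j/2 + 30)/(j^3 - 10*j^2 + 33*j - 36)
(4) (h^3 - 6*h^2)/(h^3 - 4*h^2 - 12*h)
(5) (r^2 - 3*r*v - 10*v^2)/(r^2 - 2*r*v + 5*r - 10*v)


(1) = (2*q - 2)/(2*q - 7)
(2) = (n + 6)/(n - 6)
(3) = (2*j + 5)/(2*j - 6)
(4) = h/(h + 2)
(5) = (r^2 - 3*r*v - 10*v^2)/(r^2 - 2*r*v + 5*r - 10*v)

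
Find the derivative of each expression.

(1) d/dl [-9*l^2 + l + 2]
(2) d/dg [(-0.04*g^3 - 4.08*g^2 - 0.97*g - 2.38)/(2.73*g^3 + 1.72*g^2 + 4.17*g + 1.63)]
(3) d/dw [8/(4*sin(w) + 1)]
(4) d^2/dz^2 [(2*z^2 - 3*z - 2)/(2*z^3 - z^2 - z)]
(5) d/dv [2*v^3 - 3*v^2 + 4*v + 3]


(1) = 1 - 18*l
(2) = (11.0696*g^4 + 4.9626*g^3 + 3.9514*g^2 - 5.1136*g + 8.3435)/(7.4529*g^6 + 9.3912*g^5 + 25.7266*g^4 + 23.2446*g^3 + 22.9961*g^2 + 13.5942*g + 2.6569)
(3) = -32*cos(w)/(4*sin(w) + 1)^2
(4) = 2*(z^3 - 6*z^2 + 6*z - 2)/(z^3*(z^3 - 3*z^2 + 3*z - 1))
(5) = 6*v^2 - 6*v + 4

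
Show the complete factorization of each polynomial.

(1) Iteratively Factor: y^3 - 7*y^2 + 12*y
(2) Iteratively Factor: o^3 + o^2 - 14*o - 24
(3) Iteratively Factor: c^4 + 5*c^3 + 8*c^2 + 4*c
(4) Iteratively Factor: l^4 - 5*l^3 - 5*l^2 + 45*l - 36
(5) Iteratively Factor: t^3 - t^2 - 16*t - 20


(1) = (y - 3)*(y^2 - 4*y) = y*(y - 3)*(y - 4)
(2) = (o - 4)*(o^2 + 5*o + 6) = (o - 4)*(o + 2)*(o + 3)
(3) = (c + 2)*(c^3 + 3*c^2 + 2*c) = (c + 2)^2*(c^2 + c) = c*(c + 2)^2*(c + 1)
(4) = (l + 3)*(l^3 - 8*l^2 + 19*l - 12) = (l - 1)*(l + 3)*(l^2 - 7*l + 12) = (l - 4)*(l - 1)*(l + 3)*(l - 3)
(5) = (t - 5)*(t^2 + 4*t + 4) = (t - 5)*(t + 2)*(t + 2)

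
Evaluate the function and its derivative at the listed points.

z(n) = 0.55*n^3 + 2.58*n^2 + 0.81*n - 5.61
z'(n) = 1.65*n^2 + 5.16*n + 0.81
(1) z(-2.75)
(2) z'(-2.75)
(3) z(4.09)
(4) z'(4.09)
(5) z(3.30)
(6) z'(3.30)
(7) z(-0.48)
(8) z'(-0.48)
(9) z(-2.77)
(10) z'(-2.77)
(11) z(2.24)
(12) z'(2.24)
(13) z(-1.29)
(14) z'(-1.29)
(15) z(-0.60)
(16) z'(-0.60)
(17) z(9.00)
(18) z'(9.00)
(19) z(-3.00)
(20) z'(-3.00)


(1) = 0.24
(2) = -0.90
(3) = 78.49
(4) = 49.52
(5) = 44.92
(6) = 35.81
(7) = -5.47
(8) = -1.29
(9) = 0.25
(10) = -0.82
(11) = 15.33
(12) = 20.65
(13) = -3.54
(14) = -3.10
(15) = -5.29
(16) = -1.69
(17) = 611.61
(18) = 180.90
(19) = 0.33
(20) = 0.18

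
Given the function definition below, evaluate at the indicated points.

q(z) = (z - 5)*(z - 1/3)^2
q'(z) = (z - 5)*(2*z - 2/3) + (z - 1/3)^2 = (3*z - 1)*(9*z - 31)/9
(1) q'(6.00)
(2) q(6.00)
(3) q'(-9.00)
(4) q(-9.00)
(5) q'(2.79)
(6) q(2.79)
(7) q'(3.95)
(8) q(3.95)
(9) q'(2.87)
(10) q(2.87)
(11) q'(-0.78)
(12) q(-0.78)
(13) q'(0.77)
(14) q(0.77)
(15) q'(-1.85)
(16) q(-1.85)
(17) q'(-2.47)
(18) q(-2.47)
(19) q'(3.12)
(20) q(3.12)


(1) = 43.44
(2) = 32.11
(3) = 348.44
(4) = -1219.56
(5) = -4.82
(6) = -13.34
(7) = 5.49
(8) = -13.73
(9) = -4.37
(10) = -13.71
(11) = 14.11
(12) = -7.16
(13) = -3.50
(14) = -0.81
(15) = 34.68
(16) = -32.65
(17) = 49.74
(18) = -58.70
(19) = -2.71
(20) = -14.60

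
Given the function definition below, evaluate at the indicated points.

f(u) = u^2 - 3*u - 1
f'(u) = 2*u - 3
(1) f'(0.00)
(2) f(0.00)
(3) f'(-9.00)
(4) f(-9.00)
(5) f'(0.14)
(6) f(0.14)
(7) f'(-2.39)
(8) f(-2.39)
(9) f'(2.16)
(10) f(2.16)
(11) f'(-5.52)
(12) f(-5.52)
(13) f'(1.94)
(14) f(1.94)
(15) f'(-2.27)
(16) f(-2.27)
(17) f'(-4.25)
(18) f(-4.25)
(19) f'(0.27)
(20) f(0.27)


(1) = -3.00
(2) = -1.00
(3) = -21.00
(4) = 107.00
(5) = -2.72
(6) = -1.40
(7) = -7.78
(8) = 11.88
(9) = 1.32
(10) = -2.81
(11) = -14.04
(12) = 46.03
(13) = 0.88
(14) = -3.06
(15) = -7.54
(16) = 10.96
(17) = -11.50
(18) = 29.81
(19) = -2.46
(20) = -1.74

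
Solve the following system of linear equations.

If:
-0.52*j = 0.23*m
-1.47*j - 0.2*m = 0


Then:
j = 0.00
m = 0.00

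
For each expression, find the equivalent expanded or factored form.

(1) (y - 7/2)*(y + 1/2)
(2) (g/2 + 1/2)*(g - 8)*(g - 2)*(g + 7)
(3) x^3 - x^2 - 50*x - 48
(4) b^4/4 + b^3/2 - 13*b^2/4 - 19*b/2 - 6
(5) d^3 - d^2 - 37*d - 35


(1) = y^2 - 3*y - 7/4
(2) = g^4/2 - g^3 - 57*g^2/2 + 29*g + 56
(3) = (x - 8)*(x + 1)*(x + 6)
(4) = (b/4 + 1/4)*(b - 4)*(b + 2)*(b + 3)
(5) = (d - 7)*(d + 1)*(d + 5)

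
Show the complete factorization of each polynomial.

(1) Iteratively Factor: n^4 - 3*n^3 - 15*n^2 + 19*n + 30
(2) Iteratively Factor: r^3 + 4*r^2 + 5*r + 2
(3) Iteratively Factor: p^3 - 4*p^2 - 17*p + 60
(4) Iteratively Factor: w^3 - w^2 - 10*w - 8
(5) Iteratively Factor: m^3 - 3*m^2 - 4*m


(1) = (n + 3)*(n^3 - 6*n^2 + 3*n + 10) = (n - 2)*(n + 3)*(n^2 - 4*n - 5) = (n - 2)*(n + 1)*(n + 3)*(n - 5)
(2) = (r + 1)*(r^2 + 3*r + 2) = (r + 1)^2*(r + 2)
(3) = (p - 3)*(p^2 - p - 20) = (p - 5)*(p - 3)*(p + 4)
(4) = (w + 2)*(w^2 - 3*w - 4) = (w - 4)*(w + 2)*(w + 1)
(5) = (m)*(m^2 - 3*m - 4) = m*(m + 1)*(m - 4)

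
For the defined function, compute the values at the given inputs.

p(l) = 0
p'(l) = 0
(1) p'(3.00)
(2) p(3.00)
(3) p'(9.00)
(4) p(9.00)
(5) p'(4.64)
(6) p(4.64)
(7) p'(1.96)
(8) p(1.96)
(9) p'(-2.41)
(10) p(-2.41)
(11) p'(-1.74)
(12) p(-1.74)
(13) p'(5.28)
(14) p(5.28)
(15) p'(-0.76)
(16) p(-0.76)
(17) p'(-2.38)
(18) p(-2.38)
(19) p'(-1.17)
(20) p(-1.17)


(1) = 0.00
(2) = 0.00
(3) = 0.00
(4) = 0.00
(5) = 0.00
(6) = 0.00
(7) = 0.00
(8) = 0.00
(9) = 0.00
(10) = 0.00
(11) = 0.00
(12) = 0.00
(13) = 0.00
(14) = 0.00
(15) = 0.00
(16) = 0.00
(17) = 0.00
(18) = 0.00
(19) = 0.00
(20) = 0.00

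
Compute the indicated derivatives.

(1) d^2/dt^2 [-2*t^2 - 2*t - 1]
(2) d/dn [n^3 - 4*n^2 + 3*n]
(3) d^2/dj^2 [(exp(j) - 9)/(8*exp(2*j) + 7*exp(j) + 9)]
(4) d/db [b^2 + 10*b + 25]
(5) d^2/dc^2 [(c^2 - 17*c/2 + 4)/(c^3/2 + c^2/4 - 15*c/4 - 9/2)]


(1) = -4
(2) = 3*n^2 - 8*n + 3
(3) = (64*exp(4*j) - 2360*exp(3*j) - 1944*exp(2*j) + 2088*exp(j) + 648)*exp(j)/(512*exp(6*j) + 1344*exp(5*j) + 2904*exp(4*j) + 3367*exp(3*j) + 3267*exp(2*j) + 1701*exp(j) + 729)
(4) = 2*b + 10
(5) = 4*(8*c^6 - 204*c^5 + 270*c^4 + 135*c^3 - 4260*c^2 - 414*c + 7182)/(8*c^9 + 12*c^8 - 174*c^7 - 395*c^6 + 1089*c^5 + 3861*c^4 + 189*c^3 - 11178*c^2 - 14580*c - 5832)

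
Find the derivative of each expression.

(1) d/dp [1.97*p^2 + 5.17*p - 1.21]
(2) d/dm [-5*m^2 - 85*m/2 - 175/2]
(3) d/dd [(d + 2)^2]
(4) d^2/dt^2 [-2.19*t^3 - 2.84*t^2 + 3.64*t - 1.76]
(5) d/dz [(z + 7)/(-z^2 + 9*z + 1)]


(1) = 3.94*p + 5.17
(2) = -10*m - 85/2
(3) = 2*d + 4
(4) = -13.14*t - 5.68
(5) = (-z^2 + 9*z + (z + 7)*(2*z - 9) + 1)/(-z^2 + 9*z + 1)^2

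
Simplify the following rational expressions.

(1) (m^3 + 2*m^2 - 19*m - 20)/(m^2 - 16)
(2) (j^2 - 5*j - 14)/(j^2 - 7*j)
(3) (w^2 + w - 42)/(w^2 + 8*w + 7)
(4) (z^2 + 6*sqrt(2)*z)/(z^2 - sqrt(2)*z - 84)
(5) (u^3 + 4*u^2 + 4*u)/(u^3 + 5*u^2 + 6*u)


(1) = (m^2 + 6*m + 5)/(m + 4)
(2) = (j + 2)/j
(3) = (w - 6)/(w + 1)
(4) = z/(z - 7*sqrt(2))
(5) = (u + 2)/(u + 3)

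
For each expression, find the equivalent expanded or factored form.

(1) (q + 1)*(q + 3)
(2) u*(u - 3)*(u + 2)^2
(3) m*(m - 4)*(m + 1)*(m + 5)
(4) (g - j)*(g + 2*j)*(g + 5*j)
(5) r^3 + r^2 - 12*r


(1) = q^2 + 4*q + 3
(2) = u^4 + u^3 - 8*u^2 - 12*u
(3) = m^4 + 2*m^3 - 19*m^2 - 20*m
(4) = g^3 + 6*g^2*j + 3*g*j^2 - 10*j^3
(5) = r*(r - 3)*(r + 4)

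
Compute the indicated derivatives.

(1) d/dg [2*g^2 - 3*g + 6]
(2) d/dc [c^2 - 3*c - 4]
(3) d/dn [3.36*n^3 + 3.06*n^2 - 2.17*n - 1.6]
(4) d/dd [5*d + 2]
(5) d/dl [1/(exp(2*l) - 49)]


(1) = 4*g - 3
(2) = 2*c - 3
(3) = 10.08*n^2 + 6.12*n - 2.17
(4) = 5
(5) = -2*exp(2*l)/(exp(2*l) - 49)^2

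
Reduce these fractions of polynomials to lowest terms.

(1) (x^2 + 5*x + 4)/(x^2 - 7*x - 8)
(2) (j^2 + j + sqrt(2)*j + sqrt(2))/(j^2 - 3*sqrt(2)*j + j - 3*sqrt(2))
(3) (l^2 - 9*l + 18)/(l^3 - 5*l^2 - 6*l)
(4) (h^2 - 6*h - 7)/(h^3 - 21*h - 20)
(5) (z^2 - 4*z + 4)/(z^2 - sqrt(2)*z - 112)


(1) = (x + 4)/(x - 8)
(2) = (j + sqrt(2))/(j - 3*sqrt(2))
(3) = (l - 3)/(l^2 + l)
(4) = (h - 7)/(h^2 - h - 20)
(5) = (z^2 - 4*z + 4)/(z^2 - sqrt(2)*z - 112)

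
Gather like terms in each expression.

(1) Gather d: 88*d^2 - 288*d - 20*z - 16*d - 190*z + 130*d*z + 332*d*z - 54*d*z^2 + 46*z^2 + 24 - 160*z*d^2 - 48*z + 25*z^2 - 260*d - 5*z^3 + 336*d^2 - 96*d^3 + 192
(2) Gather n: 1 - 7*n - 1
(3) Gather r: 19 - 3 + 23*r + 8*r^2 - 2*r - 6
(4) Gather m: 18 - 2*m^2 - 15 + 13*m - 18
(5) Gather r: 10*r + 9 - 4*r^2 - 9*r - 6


(1) = -96*d^3 + d^2*(424 - 160*z) + d*(-54*z^2 + 462*z - 564) - 5*z^3 + 71*z^2 - 258*z + 216
(2) = -7*n
(3) = 8*r^2 + 21*r + 10
(4) = -2*m^2 + 13*m - 15
(5) = -4*r^2 + r + 3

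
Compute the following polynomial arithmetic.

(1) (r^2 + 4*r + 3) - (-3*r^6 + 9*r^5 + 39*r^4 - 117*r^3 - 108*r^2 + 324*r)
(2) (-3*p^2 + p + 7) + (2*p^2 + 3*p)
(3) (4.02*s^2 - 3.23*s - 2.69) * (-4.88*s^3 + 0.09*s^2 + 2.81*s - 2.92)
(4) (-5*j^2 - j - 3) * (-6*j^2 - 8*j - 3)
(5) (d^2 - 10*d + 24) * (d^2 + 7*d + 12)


(1) = 3*r^6 - 9*r^5 - 39*r^4 + 117*r^3 + 109*r^2 - 320*r + 3
(2) = -p^2 + 4*p + 7
(3) = -19.6176*s^5 + 16.1242*s^4 + 24.1327*s^3 - 21.0568*s^2 + 1.8727*s + 7.8548
(4) = 30*j^4 + 46*j^3 + 41*j^2 + 27*j + 9
(5) = d^4 - 3*d^3 - 34*d^2 + 48*d + 288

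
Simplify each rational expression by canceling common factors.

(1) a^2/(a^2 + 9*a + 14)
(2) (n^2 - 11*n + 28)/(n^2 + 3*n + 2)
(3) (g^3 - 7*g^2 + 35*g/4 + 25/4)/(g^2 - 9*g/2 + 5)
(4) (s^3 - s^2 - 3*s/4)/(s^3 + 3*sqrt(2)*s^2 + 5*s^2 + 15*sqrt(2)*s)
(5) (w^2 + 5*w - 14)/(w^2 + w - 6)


(1) = a^2/(a^2 + 9*a + 14)
(2) = (n^2 - 11*n + 28)/(n^2 + 3*n + 2)
(3) = (2*g^2 - 9*g - 5)/(2*g - 4)
(4) = (4*s^2 - 4*s - 3)/(4*s^2 + s*(12*sqrt(2) + 20) + 60*sqrt(2))
(5) = (w + 7)/(w + 3)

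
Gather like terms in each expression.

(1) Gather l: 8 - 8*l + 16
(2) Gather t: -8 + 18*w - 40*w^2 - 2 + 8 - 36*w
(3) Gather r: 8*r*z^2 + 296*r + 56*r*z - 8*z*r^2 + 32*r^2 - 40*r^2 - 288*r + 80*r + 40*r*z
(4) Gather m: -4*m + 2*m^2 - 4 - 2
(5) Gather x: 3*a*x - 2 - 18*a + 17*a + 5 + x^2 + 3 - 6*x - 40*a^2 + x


(1) = 24 - 8*l
(2) = -40*w^2 - 18*w - 2
(3) = r^2*(-8*z - 8) + r*(8*z^2 + 96*z + 88)
(4) = 2*m^2 - 4*m - 6
(5) = -40*a^2 - a + x^2 + x*(3*a - 5) + 6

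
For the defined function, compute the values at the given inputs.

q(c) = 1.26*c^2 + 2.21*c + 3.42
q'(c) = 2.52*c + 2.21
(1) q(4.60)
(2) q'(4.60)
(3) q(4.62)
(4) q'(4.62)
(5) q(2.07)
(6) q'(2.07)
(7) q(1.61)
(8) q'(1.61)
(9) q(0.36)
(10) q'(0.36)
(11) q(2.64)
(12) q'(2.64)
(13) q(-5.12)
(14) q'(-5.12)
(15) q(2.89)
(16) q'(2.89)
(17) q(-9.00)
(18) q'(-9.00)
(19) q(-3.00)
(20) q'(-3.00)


(1) = 40.25
(2) = 13.80
(3) = 40.52
(4) = 13.85
(5) = 13.39
(6) = 7.43
(7) = 10.24
(8) = 6.27
(9) = 4.38
(10) = 3.12
(11) = 18.04
(12) = 8.86
(13) = 25.13
(14) = -10.69
(15) = 20.33
(16) = 9.49
(17) = 85.59
(18) = -20.47
(19) = 8.13
(20) = -5.35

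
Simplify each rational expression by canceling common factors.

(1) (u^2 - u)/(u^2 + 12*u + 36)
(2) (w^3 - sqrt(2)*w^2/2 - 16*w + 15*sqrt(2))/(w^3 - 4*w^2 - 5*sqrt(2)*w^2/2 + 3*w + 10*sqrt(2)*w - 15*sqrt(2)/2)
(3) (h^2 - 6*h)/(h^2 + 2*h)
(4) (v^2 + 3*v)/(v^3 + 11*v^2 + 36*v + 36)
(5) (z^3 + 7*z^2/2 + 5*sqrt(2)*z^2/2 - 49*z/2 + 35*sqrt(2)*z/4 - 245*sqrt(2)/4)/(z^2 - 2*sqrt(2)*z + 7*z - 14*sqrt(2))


(1) = (u^2 - u)/(u^2 + 12*u + 36)
(2) = (4*w^2 + 8*sqrt(2)*w - 24)/(4*w^2 - 16*w + 12)
(3) = (h - 6)/(h + 2)
(4) = v/(v^2 + 8*v + 12)
(5) = (4*z^2 + z*(-14 + 10*sqrt(2)) - 35*sqrt(2))/(4*z - 8*sqrt(2))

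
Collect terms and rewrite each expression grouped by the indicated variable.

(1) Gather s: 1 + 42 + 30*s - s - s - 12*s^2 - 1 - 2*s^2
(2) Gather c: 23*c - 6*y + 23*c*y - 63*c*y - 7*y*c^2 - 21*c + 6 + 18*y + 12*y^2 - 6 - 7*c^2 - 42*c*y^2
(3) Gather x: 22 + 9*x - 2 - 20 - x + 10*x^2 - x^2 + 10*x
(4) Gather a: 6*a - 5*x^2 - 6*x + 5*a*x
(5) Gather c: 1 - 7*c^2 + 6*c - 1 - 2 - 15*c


(1) = -14*s^2 + 28*s + 42
(2) = c^2*(-7*y - 7) + c*(-42*y^2 - 40*y + 2) + 12*y^2 + 12*y
(3) = 9*x^2 + 18*x
(4) = a*(5*x + 6) - 5*x^2 - 6*x
(5) = -7*c^2 - 9*c - 2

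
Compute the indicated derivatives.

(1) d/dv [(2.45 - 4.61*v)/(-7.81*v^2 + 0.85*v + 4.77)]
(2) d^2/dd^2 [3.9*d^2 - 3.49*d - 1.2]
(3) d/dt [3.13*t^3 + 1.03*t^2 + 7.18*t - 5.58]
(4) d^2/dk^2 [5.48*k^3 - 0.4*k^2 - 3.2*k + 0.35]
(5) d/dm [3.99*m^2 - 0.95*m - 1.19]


(1) = (-36.0041*v^2 + 38.269*v - 24.0722)/(60.9961*v^4 - 13.277*v^3 - 73.7849*v^2 + 8.109*v + 22.7529)
(2) = 7.80000000000000
(3) = 9.39*t^2 + 2.06*t + 7.18
(4) = 32.88*k - 0.8
(5) = 7.98*m - 0.95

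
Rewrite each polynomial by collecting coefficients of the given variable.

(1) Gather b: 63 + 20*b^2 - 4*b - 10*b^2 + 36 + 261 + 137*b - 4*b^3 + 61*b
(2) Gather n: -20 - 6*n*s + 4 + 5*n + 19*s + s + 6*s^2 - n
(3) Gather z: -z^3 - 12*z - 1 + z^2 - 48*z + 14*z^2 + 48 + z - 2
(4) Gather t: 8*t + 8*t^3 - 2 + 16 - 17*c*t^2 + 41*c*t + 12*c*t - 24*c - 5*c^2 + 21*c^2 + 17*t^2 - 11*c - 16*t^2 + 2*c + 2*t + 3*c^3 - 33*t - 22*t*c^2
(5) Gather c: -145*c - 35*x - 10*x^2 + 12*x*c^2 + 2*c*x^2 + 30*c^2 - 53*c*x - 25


(1) = -4*b^3 + 10*b^2 + 194*b + 360
(2) = n*(4 - 6*s) + 6*s^2 + 20*s - 16
(3) = -z^3 + 15*z^2 - 59*z + 45
(4) = 3*c^3 + 16*c^2 - 33*c + 8*t^3 + t^2*(1 - 17*c) + t*(-22*c^2 + 53*c - 23) + 14
(5) = c^2*(12*x + 30) + c*(2*x^2 - 53*x - 145) - 10*x^2 - 35*x - 25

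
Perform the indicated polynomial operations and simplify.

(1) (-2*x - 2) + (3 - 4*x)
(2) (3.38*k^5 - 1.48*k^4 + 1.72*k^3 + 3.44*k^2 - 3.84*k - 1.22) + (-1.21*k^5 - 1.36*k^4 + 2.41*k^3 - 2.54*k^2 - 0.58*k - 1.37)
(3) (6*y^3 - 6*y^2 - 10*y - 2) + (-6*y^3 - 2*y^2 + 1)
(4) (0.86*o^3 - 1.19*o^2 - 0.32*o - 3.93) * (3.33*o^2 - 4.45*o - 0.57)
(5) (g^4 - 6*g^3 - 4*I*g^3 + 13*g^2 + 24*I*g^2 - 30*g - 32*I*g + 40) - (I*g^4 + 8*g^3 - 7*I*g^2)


(1) = 1 - 6*x
(2) = 2.17*k^5 - 2.84*k^4 + 4.13*k^3 + 0.9*k^2 - 4.42*k - 2.59
(3) = -8*y^2 - 10*y - 1
(4) = 2.8638*o^5 - 7.7897*o^4 + 3.7397*o^3 - 10.9846*o^2 + 17.6709*o + 2.2401
(5) = g^4 - I*g^4 - 14*g^3 - 4*I*g^3 + 13*g^2 + 31*I*g^2 - 30*g - 32*I*g + 40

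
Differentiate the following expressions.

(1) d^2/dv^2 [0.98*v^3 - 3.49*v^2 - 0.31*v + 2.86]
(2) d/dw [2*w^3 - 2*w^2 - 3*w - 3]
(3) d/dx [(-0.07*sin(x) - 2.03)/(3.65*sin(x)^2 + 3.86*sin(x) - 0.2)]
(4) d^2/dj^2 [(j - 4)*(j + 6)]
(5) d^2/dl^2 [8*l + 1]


(1) = 5.88*v - 6.98
(2) = 6*w^2 - 4*w - 3
(3) = (0.2555*sin(x)^2 + 14.819*sin(x) + 7.8498)*cos(x)/(13.3225*sin(x)^4 + 28.178*sin(x)^3 + 13.4396*sin(x)^2 - 1.544*sin(x) + 0.04)
(4) = 2
(5) = 0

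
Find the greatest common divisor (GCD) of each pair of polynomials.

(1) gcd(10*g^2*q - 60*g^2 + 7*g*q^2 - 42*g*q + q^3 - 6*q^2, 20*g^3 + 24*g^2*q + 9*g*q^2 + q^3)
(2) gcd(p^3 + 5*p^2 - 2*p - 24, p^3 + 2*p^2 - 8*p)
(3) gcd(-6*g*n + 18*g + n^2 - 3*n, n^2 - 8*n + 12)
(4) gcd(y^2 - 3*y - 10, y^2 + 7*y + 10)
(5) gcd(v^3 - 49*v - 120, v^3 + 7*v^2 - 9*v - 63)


(1) = gcd((2*g + q)*(5*g + q)*(q - 6), (2*g + q)^2*(5*g + q)) = 10*g^2 + 7*g*q + q^2
(2) = gcd((p - 2)*(p + 3)*(p + 4), p*(p - 2)*(p + 4)) = p^2 + 2*p - 8
(3) = gcd((-6*g + n)*(n - 3), (n - 6)*(n - 2)) = 1
(4) = gcd((y - 5)*(y + 2), (y + 2)*(y + 5)) = y + 2
(5) = v + 3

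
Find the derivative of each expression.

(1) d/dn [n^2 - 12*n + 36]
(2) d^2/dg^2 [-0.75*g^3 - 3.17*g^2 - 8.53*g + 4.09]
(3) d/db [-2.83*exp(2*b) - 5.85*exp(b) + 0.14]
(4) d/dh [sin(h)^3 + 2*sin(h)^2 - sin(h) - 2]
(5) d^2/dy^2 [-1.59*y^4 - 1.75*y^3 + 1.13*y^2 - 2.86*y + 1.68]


(1) = 2*n - 12
(2) = -4.5*g - 6.34
(3) = (-5.66*exp(b) - 5.85)*exp(b)
(4) = (3*sin(h)^2 + 4*sin(h) - 1)*cos(h)
(5) = -19.08*y^2 - 10.5*y + 2.26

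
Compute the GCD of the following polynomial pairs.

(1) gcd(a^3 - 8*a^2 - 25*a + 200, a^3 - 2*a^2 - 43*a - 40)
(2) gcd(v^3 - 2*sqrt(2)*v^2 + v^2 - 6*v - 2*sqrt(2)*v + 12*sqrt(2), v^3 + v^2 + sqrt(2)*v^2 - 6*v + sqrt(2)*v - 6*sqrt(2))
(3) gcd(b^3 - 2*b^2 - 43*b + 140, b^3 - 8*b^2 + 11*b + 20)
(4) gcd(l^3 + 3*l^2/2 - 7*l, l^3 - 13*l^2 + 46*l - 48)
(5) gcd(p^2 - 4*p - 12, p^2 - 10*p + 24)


(1) = gcd((a - 8)*(a - 5)*(a + 5), (a - 8)*(a + 1)*(a + 5)) = a^2 - 3*a - 40
(2) = v^2 + v - 6
(3) = gcd((b - 5)*(b - 4)*(b + 7), (b - 5)*(b - 4)*(b + 1)) = b^2 - 9*b + 20
(4) = gcd(l*(l - 2)*(l + 7/2), (l - 8)*(l - 3)*(l - 2)) = l - 2
(5) = p - 6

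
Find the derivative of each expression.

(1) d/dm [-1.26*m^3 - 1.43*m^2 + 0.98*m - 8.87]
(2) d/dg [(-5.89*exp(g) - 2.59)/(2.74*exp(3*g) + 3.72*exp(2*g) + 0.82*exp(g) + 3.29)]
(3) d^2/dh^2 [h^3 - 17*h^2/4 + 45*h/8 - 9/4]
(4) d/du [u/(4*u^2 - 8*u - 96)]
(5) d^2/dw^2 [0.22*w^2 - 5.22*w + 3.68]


(1) = -3.78*m^2 - 2.86*m + 0.98
(2) = (32.2772*exp(3*g) + 43.2006*exp(2*g) + 19.2696*exp(g) - 17.2543)*exp(g)/(7.5076*exp(6*g) + 20.3856*exp(5*g) + 18.332*exp(4*g) + 24.13*exp(3*g) + 25.15*exp(2*g) + 5.3956*exp(g) + 10.8241)
(3) = 6*h - 17/2
(4) = (u^2 - 2*u*(u - 1) - 2*u - 24)/(4*(-u^2 + 2*u + 24)^2)
(5) = 0.440000000000000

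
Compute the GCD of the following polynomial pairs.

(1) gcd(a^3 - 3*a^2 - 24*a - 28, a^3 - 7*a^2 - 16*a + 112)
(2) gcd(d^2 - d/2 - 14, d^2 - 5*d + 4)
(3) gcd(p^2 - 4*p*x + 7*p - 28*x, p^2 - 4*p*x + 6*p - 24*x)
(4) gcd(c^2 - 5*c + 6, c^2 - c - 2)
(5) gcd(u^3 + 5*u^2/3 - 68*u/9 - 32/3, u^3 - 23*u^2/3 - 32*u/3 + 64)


(1) = a - 7
(2) = d - 4
(3) = -p + 4*x
(4) = gcd((c - 3)*(c - 2), (c - 2)*(c + 1)) = c - 2
(5) = u^2 + u/3 - 8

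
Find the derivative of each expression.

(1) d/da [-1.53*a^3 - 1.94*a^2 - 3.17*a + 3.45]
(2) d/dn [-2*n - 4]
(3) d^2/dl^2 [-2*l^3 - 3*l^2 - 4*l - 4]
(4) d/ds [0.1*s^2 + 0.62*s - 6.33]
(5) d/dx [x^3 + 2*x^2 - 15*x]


(1) = -4.59*a^2 - 3.88*a - 3.17
(2) = -2
(3) = -12*l - 6
(4) = 0.2*s + 0.62
(5) = 3*x^2 + 4*x - 15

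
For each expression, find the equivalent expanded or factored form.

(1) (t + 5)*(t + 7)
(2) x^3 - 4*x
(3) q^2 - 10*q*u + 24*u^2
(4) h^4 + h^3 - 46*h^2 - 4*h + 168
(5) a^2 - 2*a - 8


(1) = t^2 + 12*t + 35
(2) = x*(x - 2)*(x + 2)
(3) = (q - 6*u)*(q - 4*u)
(4) = (h - 6)*(h - 2)*(h + 2)*(h + 7)
(5) = (a - 4)*(a + 2)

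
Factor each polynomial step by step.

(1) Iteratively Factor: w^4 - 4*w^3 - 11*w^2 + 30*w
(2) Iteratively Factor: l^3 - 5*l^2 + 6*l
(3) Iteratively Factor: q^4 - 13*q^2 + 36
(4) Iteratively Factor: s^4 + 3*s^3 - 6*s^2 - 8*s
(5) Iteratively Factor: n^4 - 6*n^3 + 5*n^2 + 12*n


(1) = (w - 2)*(w^3 - 2*w^2 - 15*w) = w*(w - 2)*(w^2 - 2*w - 15) = w*(w - 5)*(w - 2)*(w + 3)
(2) = (l - 3)*(l^2 - 2*l) = (l - 3)*(l - 2)*(l)
(3) = (q - 3)*(q^3 + 3*q^2 - 4*q - 12) = (q - 3)*(q + 2)*(q^2 + q - 6) = (q - 3)*(q + 2)*(q + 3)*(q - 2)
(4) = (s)*(s^3 + 3*s^2 - 6*s - 8) = s*(s + 1)*(s^2 + 2*s - 8) = s*(s - 2)*(s + 1)*(s + 4)
(5) = (n - 3)*(n^3 - 3*n^2 - 4*n) = n*(n - 3)*(n^2 - 3*n - 4) = n*(n - 4)*(n - 3)*(n + 1)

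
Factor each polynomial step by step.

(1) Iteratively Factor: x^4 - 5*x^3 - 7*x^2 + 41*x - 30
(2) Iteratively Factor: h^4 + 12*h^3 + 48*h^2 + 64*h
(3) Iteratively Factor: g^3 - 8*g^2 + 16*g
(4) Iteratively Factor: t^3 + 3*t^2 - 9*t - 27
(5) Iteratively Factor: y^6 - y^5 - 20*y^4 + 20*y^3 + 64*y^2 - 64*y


(1) = (x - 2)*(x^3 - 3*x^2 - 13*x + 15) = (x - 5)*(x - 2)*(x^2 + 2*x - 3) = (x - 5)*(x - 2)*(x + 3)*(x - 1)
(2) = (h + 4)*(h^3 + 8*h^2 + 16*h) = (h + 4)^2*(h^2 + 4*h) = (h + 4)^3*(h)
(3) = (g - 4)*(g^2 - 4*g) = g*(g - 4)*(g - 4)
(4) = (t - 3)*(t^2 + 6*t + 9) = (t - 3)*(t + 3)*(t + 3)
(5) = (y - 4)*(y^5 + 3*y^4 - 8*y^3 - 12*y^2 + 16*y) = (y - 4)*(y - 2)*(y^4 + 5*y^3 + 2*y^2 - 8*y) = (y - 4)*(y - 2)*(y + 4)*(y^3 + y^2 - 2*y) = y*(y - 4)*(y - 2)*(y + 4)*(y^2 + y - 2) = y*(y - 4)*(y - 2)*(y + 2)*(y + 4)*(y - 1)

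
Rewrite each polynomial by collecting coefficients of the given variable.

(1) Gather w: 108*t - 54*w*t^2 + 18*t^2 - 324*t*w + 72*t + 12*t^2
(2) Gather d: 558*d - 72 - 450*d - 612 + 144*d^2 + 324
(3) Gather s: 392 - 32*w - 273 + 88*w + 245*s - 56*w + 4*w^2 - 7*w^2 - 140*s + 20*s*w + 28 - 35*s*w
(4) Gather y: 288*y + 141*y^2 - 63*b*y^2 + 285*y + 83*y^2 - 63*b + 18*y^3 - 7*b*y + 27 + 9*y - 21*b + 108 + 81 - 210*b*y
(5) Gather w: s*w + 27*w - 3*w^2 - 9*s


(1) = 30*t^2 + 180*t + w*(-54*t^2 - 324*t)
(2) = 144*d^2 + 108*d - 360
(3) = s*(105 - 15*w) - 3*w^2 + 147
(4) = -84*b + 18*y^3 + y^2*(224 - 63*b) + y*(582 - 217*b) + 216
(5) = -9*s - 3*w^2 + w*(s + 27)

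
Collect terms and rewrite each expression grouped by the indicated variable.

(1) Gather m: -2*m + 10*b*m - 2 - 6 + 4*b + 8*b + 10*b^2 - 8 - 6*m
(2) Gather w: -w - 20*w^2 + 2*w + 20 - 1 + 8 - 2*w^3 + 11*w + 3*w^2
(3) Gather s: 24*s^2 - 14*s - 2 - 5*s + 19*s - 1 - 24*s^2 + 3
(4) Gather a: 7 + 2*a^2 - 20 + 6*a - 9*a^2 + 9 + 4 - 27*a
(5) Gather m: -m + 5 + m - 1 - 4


(1) = 10*b^2 + 12*b + m*(10*b - 8) - 16
(2) = -2*w^3 - 17*w^2 + 12*w + 27
(3) = 0
(4) = -7*a^2 - 21*a
(5) = 0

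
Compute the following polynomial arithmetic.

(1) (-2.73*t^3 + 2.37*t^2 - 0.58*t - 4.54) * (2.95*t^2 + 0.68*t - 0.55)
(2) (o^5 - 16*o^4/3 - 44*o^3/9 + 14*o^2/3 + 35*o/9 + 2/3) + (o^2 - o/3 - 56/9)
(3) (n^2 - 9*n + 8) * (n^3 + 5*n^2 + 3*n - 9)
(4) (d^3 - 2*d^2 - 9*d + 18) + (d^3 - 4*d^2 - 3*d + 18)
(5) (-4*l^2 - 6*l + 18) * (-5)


(1) = -8.0535*t^5 + 5.1351*t^4 + 1.4021*t^3 - 15.0909*t^2 - 2.7682*t + 2.497
(2) = o^5 - 16*o^4/3 - 44*o^3/9 + 17*o^2/3 + 32*o/9 - 50/9
(3) = n^5 - 4*n^4 - 34*n^3 + 4*n^2 + 105*n - 72
(4) = 2*d^3 - 6*d^2 - 12*d + 36
(5) = 20*l^2 + 30*l - 90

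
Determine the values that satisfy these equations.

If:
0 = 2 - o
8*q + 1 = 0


Then:
o = 2
q = -1/8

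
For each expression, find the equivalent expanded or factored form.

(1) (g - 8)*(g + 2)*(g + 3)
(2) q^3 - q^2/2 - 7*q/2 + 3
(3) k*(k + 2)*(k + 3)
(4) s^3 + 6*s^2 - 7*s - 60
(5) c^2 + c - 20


(1) = g^3 - 3*g^2 - 34*g - 48
(2) = (q - 3/2)*(q - 1)*(q + 2)
(3) = k^3 + 5*k^2 + 6*k
(4) = (s - 3)*(s + 4)*(s + 5)
(5) = (c - 4)*(c + 5)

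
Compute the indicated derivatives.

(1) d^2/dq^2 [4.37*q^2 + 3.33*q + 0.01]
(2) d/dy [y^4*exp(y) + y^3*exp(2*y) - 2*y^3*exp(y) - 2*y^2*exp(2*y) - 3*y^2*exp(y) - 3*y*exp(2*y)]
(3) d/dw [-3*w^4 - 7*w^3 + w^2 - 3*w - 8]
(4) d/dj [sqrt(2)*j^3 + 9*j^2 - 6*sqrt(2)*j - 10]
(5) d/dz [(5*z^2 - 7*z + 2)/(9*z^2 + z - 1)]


(1) = 8.74000000000000
(2) = (y^4 + 2*y^3*exp(y) + 2*y^3 - y^2*exp(y) - 9*y^2 - 10*y*exp(y) - 6*y - 3*exp(y))*exp(y)
(3) = -12*w^3 - 21*w^2 + 2*w - 3
(4) = 3*sqrt(2)*j^2 + 18*j - 6*sqrt(2)
(5) = (68*z^2 - 46*z + 5)/(81*z^4 + 18*z^3 - 17*z^2 - 2*z + 1)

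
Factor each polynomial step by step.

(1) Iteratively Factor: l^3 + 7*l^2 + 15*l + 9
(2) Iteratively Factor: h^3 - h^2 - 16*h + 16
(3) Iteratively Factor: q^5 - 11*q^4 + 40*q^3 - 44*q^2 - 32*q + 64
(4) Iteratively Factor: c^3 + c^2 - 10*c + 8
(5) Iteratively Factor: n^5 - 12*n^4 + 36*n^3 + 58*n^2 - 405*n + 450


(1) = (l + 1)*(l^2 + 6*l + 9) = (l + 1)*(l + 3)*(l + 3)
(2) = (h + 4)*(h^2 - 5*h + 4) = (h - 4)*(h + 4)*(h - 1)
(3) = (q + 1)*(q^4 - 12*q^3 + 52*q^2 - 96*q + 64) = (q - 4)*(q + 1)*(q^3 - 8*q^2 + 20*q - 16) = (q - 4)^2*(q + 1)*(q^2 - 4*q + 4) = (q - 4)^2*(q - 2)*(q + 1)*(q - 2)
(4) = (c + 4)*(c^2 - 3*c + 2) = (c - 2)*(c + 4)*(c - 1)
(5) = (n - 2)*(n^4 - 10*n^3 + 16*n^2 + 90*n - 225) = (n - 5)*(n - 2)*(n^3 - 5*n^2 - 9*n + 45) = (n - 5)*(n - 2)*(n + 3)*(n^2 - 8*n + 15) = (n - 5)*(n - 3)*(n - 2)*(n + 3)*(n - 5)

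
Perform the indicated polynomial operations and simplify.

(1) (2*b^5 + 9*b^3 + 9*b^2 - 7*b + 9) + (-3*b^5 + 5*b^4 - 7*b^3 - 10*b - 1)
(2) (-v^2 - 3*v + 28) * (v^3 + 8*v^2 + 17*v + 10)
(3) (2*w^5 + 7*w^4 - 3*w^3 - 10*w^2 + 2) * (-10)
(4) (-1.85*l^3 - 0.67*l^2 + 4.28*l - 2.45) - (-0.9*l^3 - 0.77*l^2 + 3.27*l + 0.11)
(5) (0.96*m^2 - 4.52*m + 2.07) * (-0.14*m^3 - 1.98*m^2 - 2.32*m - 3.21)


(1) = -b^5 + 5*b^4 + 2*b^3 + 9*b^2 - 17*b + 8
(2) = -v^5 - 11*v^4 - 13*v^3 + 163*v^2 + 446*v + 280
(3) = -20*w^5 - 70*w^4 + 30*w^3 + 100*w^2 - 20
(4) = -0.95*l^3 + 0.1*l^2 + 1.01*l - 2.56
(5) = -0.1344*m^5 - 1.268*m^4 + 6.4326*m^3 + 3.3062*m^2 + 9.7068*m - 6.6447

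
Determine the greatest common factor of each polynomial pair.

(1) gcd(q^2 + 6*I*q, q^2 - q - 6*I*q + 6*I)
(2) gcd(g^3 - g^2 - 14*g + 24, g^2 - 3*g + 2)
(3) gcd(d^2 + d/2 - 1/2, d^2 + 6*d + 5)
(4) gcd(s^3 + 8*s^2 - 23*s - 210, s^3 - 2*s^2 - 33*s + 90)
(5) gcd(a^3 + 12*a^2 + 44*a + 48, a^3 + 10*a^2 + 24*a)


(1) = 1
(2) = g - 2
(3) = d + 1
(4) = gcd((s - 5)*(s + 6)*(s + 7), (s - 5)*(s - 3)*(s + 6)) = s^2 + s - 30
(5) = a^2 + 10*a + 24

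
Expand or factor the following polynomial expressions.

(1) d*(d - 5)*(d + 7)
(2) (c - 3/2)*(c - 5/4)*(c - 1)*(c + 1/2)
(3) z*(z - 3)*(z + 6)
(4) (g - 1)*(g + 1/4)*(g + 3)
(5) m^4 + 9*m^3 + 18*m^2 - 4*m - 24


(1) = d^3 + 2*d^2 - 35*d
(2) = c^4 - 13*c^3/4 + 11*c^2/4 + 7*c/16 - 15/16
(3) = z^3 + 3*z^2 - 18*z
(4) = g^3 + 9*g^2/4 - 5*g/2 - 3/4
(5) = (m - 1)*(m + 2)^2*(m + 6)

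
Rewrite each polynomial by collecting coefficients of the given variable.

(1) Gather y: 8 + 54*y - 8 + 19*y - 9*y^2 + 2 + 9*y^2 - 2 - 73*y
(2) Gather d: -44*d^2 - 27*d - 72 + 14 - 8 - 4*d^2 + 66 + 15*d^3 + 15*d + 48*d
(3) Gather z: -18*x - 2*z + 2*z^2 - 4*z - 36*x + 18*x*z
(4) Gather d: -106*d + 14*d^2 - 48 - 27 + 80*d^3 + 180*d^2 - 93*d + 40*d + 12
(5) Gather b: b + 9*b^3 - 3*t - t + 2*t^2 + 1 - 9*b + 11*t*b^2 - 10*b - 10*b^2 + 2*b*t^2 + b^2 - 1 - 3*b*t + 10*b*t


(1) = 0
(2) = 15*d^3 - 48*d^2 + 36*d
(3) = -54*x + 2*z^2 + z*(18*x - 6)
(4) = 80*d^3 + 194*d^2 - 159*d - 63
(5) = 9*b^3 + b^2*(11*t - 9) + b*(2*t^2 + 7*t - 18) + 2*t^2 - 4*t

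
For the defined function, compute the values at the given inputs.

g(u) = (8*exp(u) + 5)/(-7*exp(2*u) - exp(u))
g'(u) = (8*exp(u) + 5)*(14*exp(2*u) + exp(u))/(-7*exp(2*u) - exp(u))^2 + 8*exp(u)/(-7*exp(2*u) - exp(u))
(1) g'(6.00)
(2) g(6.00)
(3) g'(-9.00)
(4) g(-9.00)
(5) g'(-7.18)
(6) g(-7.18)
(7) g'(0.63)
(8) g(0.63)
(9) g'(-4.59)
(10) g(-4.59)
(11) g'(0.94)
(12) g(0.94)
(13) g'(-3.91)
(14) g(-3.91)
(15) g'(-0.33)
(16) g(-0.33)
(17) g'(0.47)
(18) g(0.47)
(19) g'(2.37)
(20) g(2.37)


(1) = 0.00
(2) = -0.00
(3) = 40515.40
(4) = -40488.44
(5) = 6564.40
(6) = -6537.68
(7) = 0.89
(8) = -0.75
(9) = 490.80
(10) = -467.26
(11) = 0.60
(12) = -0.53
(13) = 246.58
(14) = -225.82
(15) = 3.22
(16) = -2.48
(17) = 1.09
(18) = -0.91
(19) = 0.12
(20) = -0.11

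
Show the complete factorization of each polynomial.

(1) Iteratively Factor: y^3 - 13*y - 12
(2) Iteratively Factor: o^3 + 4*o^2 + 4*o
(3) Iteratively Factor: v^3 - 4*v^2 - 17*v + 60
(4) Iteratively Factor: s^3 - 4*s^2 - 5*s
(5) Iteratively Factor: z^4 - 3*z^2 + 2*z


(1) = (y - 4)*(y^2 + 4*y + 3) = (y - 4)*(y + 3)*(y + 1)
(2) = (o + 2)*(o^2 + 2*o) = (o + 2)^2*(o)
(3) = (v - 5)*(v^2 + v - 12) = (v - 5)*(v + 4)*(v - 3)
(4) = (s + 1)*(s^2 - 5*s) = (s - 5)*(s + 1)*(s)
(5) = (z - 1)*(z^3 + z^2 - 2*z) = (z - 1)*(z + 2)*(z^2 - z) = z*(z - 1)*(z + 2)*(z - 1)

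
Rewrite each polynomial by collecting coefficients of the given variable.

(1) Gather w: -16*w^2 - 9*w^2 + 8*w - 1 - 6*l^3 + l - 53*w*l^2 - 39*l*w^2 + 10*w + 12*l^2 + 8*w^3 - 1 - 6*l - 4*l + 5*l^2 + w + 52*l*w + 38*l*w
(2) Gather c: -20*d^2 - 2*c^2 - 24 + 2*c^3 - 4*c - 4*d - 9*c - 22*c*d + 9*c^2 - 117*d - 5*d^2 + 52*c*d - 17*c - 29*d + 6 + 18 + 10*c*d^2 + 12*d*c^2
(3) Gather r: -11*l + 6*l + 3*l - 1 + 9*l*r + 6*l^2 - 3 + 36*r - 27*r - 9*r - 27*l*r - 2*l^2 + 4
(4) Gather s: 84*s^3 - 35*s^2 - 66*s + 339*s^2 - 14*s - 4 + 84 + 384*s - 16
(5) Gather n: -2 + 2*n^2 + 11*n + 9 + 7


(1) = -6*l^3 + 17*l^2 - 9*l + 8*w^3 + w^2*(-39*l - 25) + w*(-53*l^2 + 90*l + 19) - 2
(2) = 2*c^3 + c^2*(12*d + 7) + c*(10*d^2 + 30*d - 30) - 25*d^2 - 150*d
(3) = 4*l^2 - 18*l*r - 2*l
(4) = 84*s^3 + 304*s^2 + 304*s + 64
(5) = 2*n^2 + 11*n + 14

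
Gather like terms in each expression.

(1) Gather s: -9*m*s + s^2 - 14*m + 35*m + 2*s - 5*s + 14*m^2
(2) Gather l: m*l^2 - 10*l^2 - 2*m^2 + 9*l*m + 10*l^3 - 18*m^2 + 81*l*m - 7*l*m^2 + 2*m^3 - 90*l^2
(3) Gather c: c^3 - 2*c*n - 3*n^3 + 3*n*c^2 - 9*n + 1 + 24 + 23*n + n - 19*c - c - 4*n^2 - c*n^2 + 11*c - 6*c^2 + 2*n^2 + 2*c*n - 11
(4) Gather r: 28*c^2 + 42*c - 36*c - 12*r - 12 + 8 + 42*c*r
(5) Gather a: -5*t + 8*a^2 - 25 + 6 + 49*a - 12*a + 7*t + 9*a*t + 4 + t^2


(1) = 14*m^2 + 21*m + s^2 + s*(-9*m - 3)
(2) = 10*l^3 + l^2*(m - 100) + l*(-7*m^2 + 90*m) + 2*m^3 - 20*m^2
(3) = c^3 + c^2*(3*n - 6) + c*(-n^2 - 9) - 3*n^3 - 2*n^2 + 15*n + 14
(4) = 28*c^2 + 6*c + r*(42*c - 12) - 4
(5) = 8*a^2 + a*(9*t + 37) + t^2 + 2*t - 15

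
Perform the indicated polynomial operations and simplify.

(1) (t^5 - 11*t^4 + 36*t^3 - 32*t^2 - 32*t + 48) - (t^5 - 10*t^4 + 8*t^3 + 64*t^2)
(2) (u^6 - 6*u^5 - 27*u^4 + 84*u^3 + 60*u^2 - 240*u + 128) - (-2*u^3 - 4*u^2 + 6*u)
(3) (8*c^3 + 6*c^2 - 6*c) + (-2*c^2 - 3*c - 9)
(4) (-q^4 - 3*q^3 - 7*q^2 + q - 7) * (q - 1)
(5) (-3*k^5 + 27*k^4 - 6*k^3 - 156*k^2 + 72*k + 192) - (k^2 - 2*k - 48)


(1) = -t^4 + 28*t^3 - 96*t^2 - 32*t + 48
(2) = u^6 - 6*u^5 - 27*u^4 + 86*u^3 + 64*u^2 - 246*u + 128
(3) = 8*c^3 + 4*c^2 - 9*c - 9
(4) = -q^5 - 2*q^4 - 4*q^3 + 8*q^2 - 8*q + 7
(5) = -3*k^5 + 27*k^4 - 6*k^3 - 157*k^2 + 74*k + 240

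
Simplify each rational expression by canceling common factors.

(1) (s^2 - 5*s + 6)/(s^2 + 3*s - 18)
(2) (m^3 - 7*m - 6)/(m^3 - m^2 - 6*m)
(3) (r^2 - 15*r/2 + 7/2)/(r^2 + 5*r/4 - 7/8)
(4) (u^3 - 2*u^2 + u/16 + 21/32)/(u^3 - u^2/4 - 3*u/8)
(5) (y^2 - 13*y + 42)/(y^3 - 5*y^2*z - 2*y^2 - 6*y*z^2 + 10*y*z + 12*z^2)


(1) = (s - 2)/(s + 6)
(2) = (m + 1)/m
(3) = (4*r - 28)/(4*r + 7)
(4) = (4*u - 7)/(4*u)
(5) = (y^2 - 13*y + 42)/(y^3 - 5*y^2*z - 2*y^2 - 6*y*z^2 + 10*y*z + 12*z^2)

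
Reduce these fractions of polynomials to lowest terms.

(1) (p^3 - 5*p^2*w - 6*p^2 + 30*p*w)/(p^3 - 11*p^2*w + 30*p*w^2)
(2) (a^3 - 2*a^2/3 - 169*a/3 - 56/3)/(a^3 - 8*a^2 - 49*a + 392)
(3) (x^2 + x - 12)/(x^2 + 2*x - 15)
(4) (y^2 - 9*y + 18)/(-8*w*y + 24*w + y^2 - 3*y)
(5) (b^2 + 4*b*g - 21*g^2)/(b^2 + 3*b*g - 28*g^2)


(1) = (p - 6)/(p - 6*w)
(2) = (3*a + 1)/(3*a - 21)
(3) = (x + 4)/(x + 5)
(4) = (y - 6)/(-8*w + y)
(5) = (b - 3*g)/(b - 4*g)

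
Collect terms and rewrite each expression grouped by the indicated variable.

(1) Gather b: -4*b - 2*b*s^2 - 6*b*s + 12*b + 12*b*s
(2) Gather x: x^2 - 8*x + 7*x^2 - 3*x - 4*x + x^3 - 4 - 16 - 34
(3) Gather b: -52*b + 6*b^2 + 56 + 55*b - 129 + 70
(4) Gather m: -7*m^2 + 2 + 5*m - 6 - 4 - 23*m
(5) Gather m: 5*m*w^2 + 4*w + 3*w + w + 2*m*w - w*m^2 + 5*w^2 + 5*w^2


(1) = b*(-2*s^2 + 6*s + 8)
(2) = x^3 + 8*x^2 - 15*x - 54
(3) = 6*b^2 + 3*b - 3
(4) = -7*m^2 - 18*m - 8
(5) = -m^2*w + m*(5*w^2 + 2*w) + 10*w^2 + 8*w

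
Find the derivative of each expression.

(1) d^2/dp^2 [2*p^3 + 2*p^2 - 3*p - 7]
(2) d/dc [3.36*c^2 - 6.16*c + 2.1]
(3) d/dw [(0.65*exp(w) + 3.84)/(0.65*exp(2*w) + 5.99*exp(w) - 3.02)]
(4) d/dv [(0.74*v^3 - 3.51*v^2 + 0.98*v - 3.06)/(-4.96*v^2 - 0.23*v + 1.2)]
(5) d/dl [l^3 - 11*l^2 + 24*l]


(1) = 12*p + 4
(2) = 6.72*c - 6.16
(3) = (-(0.65*exp(w) + 3.84)*(1.3*exp(w) + 5.99) + 0.4225*exp(2*w) + 3.8935*exp(w) - 1.963)*exp(w)/(0.65*exp(2*w) + 5.99*exp(w) - 3.02)^2
(4) = (-3.6704*v^4 - 0.3404*v^3 + 8.3321*v^2 - 38.7792*v + 0.4722)/(24.6016*v^4 + 2.2816*v^3 - 11.8511*v^2 - 0.552*v + 1.44)
(5) = 3*l^2 - 22*l + 24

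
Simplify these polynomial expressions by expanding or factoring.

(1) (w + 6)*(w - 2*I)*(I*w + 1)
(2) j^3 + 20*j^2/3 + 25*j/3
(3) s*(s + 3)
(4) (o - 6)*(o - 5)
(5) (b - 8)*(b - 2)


(1) = I*w^3 + 3*w^2 + 6*I*w^2 + 18*w - 2*I*w - 12*I
(2) = j*(j + 5/3)*(j + 5)
(3) = s^2 + 3*s
(4) = o^2 - 11*o + 30
(5) = b^2 - 10*b + 16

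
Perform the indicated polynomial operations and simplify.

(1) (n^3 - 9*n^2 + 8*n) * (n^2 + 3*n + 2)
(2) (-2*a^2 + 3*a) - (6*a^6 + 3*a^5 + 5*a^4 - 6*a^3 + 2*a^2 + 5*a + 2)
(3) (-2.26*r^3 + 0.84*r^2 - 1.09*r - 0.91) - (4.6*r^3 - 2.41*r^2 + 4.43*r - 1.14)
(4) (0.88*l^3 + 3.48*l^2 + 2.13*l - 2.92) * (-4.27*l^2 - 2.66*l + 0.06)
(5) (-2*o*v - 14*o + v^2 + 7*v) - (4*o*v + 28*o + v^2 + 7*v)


(1) = n^5 - 6*n^4 - 17*n^3 + 6*n^2 + 16*n
(2) = -6*a^6 - 3*a^5 - 5*a^4 + 6*a^3 - 4*a^2 - 2*a - 2
(3) = -6.86*r^3 + 3.25*r^2 - 5.52*r + 0.23
(4) = -3.7576*l^5 - 17.2004*l^4 - 18.2991*l^3 + 7.0114*l^2 + 7.895*l - 0.1752
(5) = -6*o*v - 42*o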